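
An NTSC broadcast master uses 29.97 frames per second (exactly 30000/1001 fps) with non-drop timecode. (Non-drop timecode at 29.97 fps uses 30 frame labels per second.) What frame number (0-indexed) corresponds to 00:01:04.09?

Total seconds to the label: (0 × 3600 + 1 × 60 + 4) = 64.
Frame index = 64 × 30 + 9 = 1929.

1929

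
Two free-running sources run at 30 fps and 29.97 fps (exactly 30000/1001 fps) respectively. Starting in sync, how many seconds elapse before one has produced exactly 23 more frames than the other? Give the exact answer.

23023/30 seconds

The gap grows by |30000/1001 − 30| = 30/1001 frames per second.
Time for a 23-frame gap: 23 ÷ (30/1001) = 23023/30 s.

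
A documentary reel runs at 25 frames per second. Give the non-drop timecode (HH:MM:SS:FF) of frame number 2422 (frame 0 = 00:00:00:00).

2422 ÷ 25 = 96 full seconds, remainder 22 frames.
96 s = 0 h 1 min 36 s.
Timecode: 00:01:36:22.

00:01:36:22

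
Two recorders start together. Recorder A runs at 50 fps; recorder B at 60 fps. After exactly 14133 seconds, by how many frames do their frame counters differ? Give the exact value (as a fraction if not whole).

A emits 50 × 14133 = 706650 frames; B emits 60 × 14133 = 847980.
Difference = 141330 frames; B is ahead of A.

141330 frames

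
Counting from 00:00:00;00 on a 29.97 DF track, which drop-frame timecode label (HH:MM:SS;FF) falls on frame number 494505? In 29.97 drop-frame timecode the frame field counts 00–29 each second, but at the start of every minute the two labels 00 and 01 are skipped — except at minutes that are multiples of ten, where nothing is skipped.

04:34:59;29

Each 10-minute DF block holds 10 × 60 × 30 − 9 × 2 = 17982 frames. 494505 ÷ 17982 → 27 full blocks, remainder 8991.
Within the partial block the first minute is 1800 frames and each further minute 1798, so 4 further minute boundaries passed. Total skipped labels = 18 × 27 + 2 × 4 = 494.
Non-drop label index = 494505 + 494 = 494999; at 30 labels/s that is 04:34:59:29, i.e. DF 04:34:59;29.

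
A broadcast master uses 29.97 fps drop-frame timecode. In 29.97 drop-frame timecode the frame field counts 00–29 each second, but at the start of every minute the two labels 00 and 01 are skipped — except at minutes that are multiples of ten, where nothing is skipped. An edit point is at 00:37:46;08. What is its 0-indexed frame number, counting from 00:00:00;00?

As if non-drop at 30 labels/s: (0 × 3600 + 37 × 60 + 46) × 30 + 8 = 67988.
Minute boundaries passed: 37; those not divisible by 10: 37 − 3 = 34; dropped labels = 2 × 34 = 68.
Actual frame index = 67988 − 68 = 67920.

67920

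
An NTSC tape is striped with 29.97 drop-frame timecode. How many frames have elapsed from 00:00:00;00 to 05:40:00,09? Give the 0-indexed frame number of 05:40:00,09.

Complete 10-minute blocks: 34, each 17982 frames → 611388.
Remaining 0 whole minutes in the current block: 0 frames.
Within the current minute: 0 × 30 + 9 = 9. Total = 611388 + 0 + 9 = 611397.

611397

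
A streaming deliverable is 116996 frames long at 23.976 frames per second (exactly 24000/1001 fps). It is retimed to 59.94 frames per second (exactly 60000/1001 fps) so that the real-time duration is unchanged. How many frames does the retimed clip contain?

Target frames = source frames × (target rate / source rate) = 116996 × (60000/1001)/(24000/1001) = 116996 × 5/2 = 292490.

292490 frames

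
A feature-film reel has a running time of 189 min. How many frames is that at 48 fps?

189 min = 11340 s.
Frames = 11340 × 48 = 544320.

544320 frames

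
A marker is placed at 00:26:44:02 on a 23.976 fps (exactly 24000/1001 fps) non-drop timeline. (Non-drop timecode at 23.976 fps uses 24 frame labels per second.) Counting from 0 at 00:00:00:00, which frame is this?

Total seconds to the label: (0 × 3600 + 26 × 60 + 44) = 1604.
Frame index = 1604 × 24 + 2 = 38498.

38498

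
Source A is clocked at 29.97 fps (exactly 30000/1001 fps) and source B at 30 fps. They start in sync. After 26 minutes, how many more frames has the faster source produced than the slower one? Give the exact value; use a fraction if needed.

26 min = 1560 s.
A emits 30000/1001 × 1560 = 3600000/77 frames; B emits 30 × 1560 = 46800.
Difference = 3600/77 frames (≈ 46.7532); B is ahead of A.

3600/77 frames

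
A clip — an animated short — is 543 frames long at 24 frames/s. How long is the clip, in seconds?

22.625 seconds

Running time = 543 / (24) = 22.625 s.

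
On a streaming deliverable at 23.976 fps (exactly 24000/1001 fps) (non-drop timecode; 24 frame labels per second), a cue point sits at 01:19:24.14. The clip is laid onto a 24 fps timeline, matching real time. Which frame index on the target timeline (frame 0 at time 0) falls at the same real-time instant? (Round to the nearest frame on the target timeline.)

Source frame index: (1×3600 + 19×60 + 24) × 24 + 14 = 114350.
Real time: 114350 / (24000/1001) = 2289287/480 s.
Target frame: (2289287/480) × (24) = 2289287/20 ≈ 114464.350 → 114464.

frame 114464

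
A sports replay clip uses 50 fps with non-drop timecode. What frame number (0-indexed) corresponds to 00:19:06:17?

frame 57317

Total seconds to the label: (0 × 3600 + 19 × 60 + 6) = 1146.
Frame index = 1146 × 50 + 17 = 57317.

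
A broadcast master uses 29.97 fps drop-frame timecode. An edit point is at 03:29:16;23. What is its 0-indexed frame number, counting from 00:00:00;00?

376325

As if non-drop at 30 labels/s: (3 × 3600 + 29 × 60 + 16) × 30 + 23 = 376703.
Minute boundaries passed: 209; those not divisible by 10: 209 − 20 = 189; dropped labels = 2 × 189 = 378.
Actual frame index = 376703 − 378 = 376325.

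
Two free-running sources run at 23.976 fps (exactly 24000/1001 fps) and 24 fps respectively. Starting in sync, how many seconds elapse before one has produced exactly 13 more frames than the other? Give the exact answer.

The gap grows by |24 − 24000/1001| = 24/1001 frames per second.
Time for a 13-frame gap: 13 ÷ (24/1001) = 13013/24 s.

13013/24 seconds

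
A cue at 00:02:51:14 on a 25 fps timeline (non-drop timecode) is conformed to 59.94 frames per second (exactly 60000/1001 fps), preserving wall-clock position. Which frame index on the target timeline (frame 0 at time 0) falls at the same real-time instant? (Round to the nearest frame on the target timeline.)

Source frame index: (0×3600 + 2×60 + 51) × 25 + 14 = 4289.
Real time: 4289 / (25) = 4289/25 s.
Target frame: (4289/25) × (60000/1001) = 10293600/1001 ≈ 10283.317 → 10283.

frame 10283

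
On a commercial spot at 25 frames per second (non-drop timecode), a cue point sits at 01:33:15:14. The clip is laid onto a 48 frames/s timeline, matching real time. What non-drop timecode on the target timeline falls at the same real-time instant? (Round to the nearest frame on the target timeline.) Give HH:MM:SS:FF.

01:33:15:27

Source frame index: (1×3600 + 33×60 + 15) × 25 + 14 = 139889.
Real time: 139889 / (25) = 139889/25 s.
Target frame: (139889/25) × (48) = 6714672/25 ≈ 268586.880 → 268587.
At 48 labels/s: frame 268587 → 01:33:15:27.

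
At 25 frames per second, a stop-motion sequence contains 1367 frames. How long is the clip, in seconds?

54.68 seconds

Running time = 1367 / (25) = 54.68 s.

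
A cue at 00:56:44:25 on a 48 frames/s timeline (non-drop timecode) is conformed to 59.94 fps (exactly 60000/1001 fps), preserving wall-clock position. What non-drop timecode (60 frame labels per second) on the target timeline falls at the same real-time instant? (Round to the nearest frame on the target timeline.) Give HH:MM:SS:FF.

00:56:41:07

Source frame index: (0×3600 + 56×60 + 44) × 48 + 25 = 163417.
Real time: 163417 / (48) = 163417/48 s.
Target frame: (163417/48) × (60000/1001) = 204271250/1001 ≈ 204067.183 → 204067.
At 60 labels/s: frame 204067 → 00:56:41:07.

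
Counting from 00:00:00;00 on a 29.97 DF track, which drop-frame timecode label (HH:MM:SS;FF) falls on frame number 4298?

00:02:23;12

Each 10-minute DF block holds 10 × 60 × 30 − 9 × 2 = 17982 frames. 4298 ÷ 17982 → 0 full blocks, remainder 4298.
Within the partial block the first minute is 1800 frames and each further minute 1798, so 2 further minute boundaries passed. Total skipped labels = 18 × 0 + 2 × 2 = 4.
Non-drop label index = 4298 + 4 = 4302; at 30 labels/s that is 00:02:23:12, i.e. DF 00:02:23;12.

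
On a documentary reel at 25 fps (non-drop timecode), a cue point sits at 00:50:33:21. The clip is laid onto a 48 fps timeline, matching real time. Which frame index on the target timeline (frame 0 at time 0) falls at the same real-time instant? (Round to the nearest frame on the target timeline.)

frame 145624

Source frame index: (0×3600 + 50×60 + 33) × 25 + 21 = 75846.
Real time: 75846 / (25) = 75846/25 s.
Target frame: (75846/25) × (48) = 3640608/25 ≈ 145624.320 → 145624.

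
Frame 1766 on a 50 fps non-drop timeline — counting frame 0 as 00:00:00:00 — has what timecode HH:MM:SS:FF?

00:00:35:16

1766 ÷ 50 = 35 full seconds, remainder 16 frames.
35 s = 0 h 0 min 35 s.
Timecode: 00:00:35:16.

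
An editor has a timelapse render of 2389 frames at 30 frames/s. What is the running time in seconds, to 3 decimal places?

79.633 seconds

Running time = 2389 × 1/30 = 2389/30 s ≈ 79.633 s.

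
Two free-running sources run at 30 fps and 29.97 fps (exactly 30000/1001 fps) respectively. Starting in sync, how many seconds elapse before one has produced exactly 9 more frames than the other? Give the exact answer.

The gap grows by |30000/1001 − 30| = 30/1001 frames per second.
Time for a 9-frame gap: 9 ÷ (30/1001) = 300.3 s.

300.3 seconds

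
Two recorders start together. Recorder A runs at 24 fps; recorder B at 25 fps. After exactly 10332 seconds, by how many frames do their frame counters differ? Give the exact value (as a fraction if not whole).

10332 frames

A emits 24 × 10332 = 247968 frames; B emits 25 × 10332 = 258300.
Difference = 10332 frames; B is ahead of A.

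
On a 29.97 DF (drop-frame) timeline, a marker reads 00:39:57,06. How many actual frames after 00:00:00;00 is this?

As if non-drop at 30 labels/s: (0 × 3600 + 39 × 60 + 57) × 30 + 6 = 71916.
Minute boundaries passed: 39; those not divisible by 10: 39 − 3 = 36; dropped labels = 2 × 36 = 72.
Actual frame index = 71916 − 72 = 71844.

71844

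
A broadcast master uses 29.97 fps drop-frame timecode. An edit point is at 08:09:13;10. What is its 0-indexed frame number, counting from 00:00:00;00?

879718

Complete 10-minute blocks: 48, each 17982 frames → 863136.
Remaining 9 whole minutes in the current block: 1800 + 8 × 1798 = 16184 frames.
Within the current minute: 13 × 30 + 10 − 2 = 398 (labels ;00/;01 skipped at this minute). Total = 863136 + 16184 + 398 = 879718.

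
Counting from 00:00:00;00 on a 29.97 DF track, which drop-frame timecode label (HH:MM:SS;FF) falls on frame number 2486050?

23:02:31;08

Each 10-minute DF block holds 10 × 60 × 30 − 9 × 2 = 17982 frames. 2486050 ÷ 17982 → 138 full blocks, remainder 4534.
Within the partial block the first minute is 1800 frames and each further minute 1798, so 2 further minute boundaries passed. Total skipped labels = 18 × 138 + 2 × 2 = 2488.
Non-drop label index = 2486050 + 2488 = 2488538; at 30 labels/s that is 23:02:31:08, i.e. DF 23:02:31;08.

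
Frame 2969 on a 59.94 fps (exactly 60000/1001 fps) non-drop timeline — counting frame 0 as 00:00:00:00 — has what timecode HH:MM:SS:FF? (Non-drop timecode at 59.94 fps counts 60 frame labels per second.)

00:00:49:29

2969 ÷ 60 = 49 full seconds, remainder 29 frames.
49 s = 0 h 0 min 49 s.
Timecode: 00:00:49:29.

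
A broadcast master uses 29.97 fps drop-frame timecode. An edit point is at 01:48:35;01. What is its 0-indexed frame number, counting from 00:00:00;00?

As if non-drop at 30 labels/s: (1 × 3600 + 48 × 60 + 35) × 30 + 1 = 195451.
Minute boundaries passed: 108; those not divisible by 10: 108 − 10 = 98; dropped labels = 2 × 98 = 196.
Actual frame index = 195451 − 196 = 195255.

195255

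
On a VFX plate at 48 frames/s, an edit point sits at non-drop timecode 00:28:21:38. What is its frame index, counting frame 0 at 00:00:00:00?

81686

Total seconds to the label: (0 × 3600 + 28 × 60 + 21) = 1701.
Frame index = 1701 × 48 + 38 = 81686.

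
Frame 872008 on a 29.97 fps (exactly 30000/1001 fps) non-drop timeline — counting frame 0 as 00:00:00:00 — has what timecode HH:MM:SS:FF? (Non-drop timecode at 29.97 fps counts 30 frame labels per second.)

08:04:26:28

872008 ÷ 30 = 29066 full seconds, remainder 28 frames.
29066 s = 8 h 4 min 26 s.
Timecode: 08:04:26:28.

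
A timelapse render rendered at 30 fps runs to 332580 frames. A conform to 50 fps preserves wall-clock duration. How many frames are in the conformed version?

Frames at target rate = 332580 × (50) / (30) = 554300.

554300 frames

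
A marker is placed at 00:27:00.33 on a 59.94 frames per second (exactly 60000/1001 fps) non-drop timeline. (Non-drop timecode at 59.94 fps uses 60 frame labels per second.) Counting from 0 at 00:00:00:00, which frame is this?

Total seconds to the label: (0 × 3600 + 27 × 60 + 0) = 1620.
Frame index = 1620 × 60 + 33 = 97233.

frame 97233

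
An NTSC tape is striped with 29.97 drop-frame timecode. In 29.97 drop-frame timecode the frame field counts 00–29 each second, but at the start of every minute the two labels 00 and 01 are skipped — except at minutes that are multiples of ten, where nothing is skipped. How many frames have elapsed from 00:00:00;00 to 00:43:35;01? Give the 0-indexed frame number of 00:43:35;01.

78373

Complete 10-minute blocks: 4, each 17982 frames → 71928.
Remaining 3 whole minutes in the current block: 1800 + 2 × 1798 = 5396 frames.
Within the current minute: 35 × 30 + 1 − 2 = 1049 (labels ;00/;01 skipped at this minute). Total = 71928 + 5396 + 1049 = 78373.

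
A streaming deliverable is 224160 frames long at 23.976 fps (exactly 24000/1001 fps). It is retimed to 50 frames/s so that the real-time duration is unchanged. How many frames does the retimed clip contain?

467467 frames

Target frames = source frames × (target rate / source rate) = 224160 × (50)/(24000/1001) = 224160 × 1001/480 = 467467.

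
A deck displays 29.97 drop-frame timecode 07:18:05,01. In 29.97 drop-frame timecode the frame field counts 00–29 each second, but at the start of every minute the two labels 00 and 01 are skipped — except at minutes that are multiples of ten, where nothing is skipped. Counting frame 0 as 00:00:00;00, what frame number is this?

787761

As if non-drop at 30 labels/s: (7 × 3600 + 18 × 60 + 5) × 30 + 1 = 788551.
Minute boundaries passed: 438; those not divisible by 10: 438 − 43 = 395; dropped labels = 2 × 395 = 790.
Actual frame index = 788551 − 790 = 787761.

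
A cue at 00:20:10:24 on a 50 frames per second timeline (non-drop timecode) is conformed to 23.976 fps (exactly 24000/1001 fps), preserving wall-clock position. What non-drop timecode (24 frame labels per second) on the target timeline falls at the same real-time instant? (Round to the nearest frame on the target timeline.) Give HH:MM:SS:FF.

00:20:09:06

Source frame index: (0×3600 + 20×60 + 10) × 50 + 24 = 60524.
Real time: 60524 / (50) = 30262/25 s.
Target frame: (30262/25) × (24000/1001) = 29051520/1001 ≈ 29022.498 → 29022.
At 24 labels/s: frame 29022 → 00:20:09:06.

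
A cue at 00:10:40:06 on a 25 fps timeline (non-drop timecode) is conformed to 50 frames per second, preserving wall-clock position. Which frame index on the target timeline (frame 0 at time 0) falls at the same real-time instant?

Source frame index: (0×3600 + 10×60 + 40) × 25 + 6 = 16006.
Real time: 16006 / (25) = 16006/25 s.
Target frame: (16006/25) × (50) = 32012.

frame 32012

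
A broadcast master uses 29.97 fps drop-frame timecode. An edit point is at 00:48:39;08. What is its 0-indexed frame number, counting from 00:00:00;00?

87490

As if non-drop at 30 labels/s: (0 × 3600 + 48 × 60 + 39) × 30 + 8 = 87578.
Minute boundaries passed: 48; those not divisible by 10: 48 − 4 = 44; dropped labels = 2 × 44 = 88.
Actual frame index = 87578 − 88 = 87490.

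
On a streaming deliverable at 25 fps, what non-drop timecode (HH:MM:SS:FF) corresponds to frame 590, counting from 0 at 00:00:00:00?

590 ÷ 25 = 23 full seconds, remainder 15 frames.
23 s = 0 h 0 min 23 s.
Timecode: 00:00:23:15.

00:00:23:15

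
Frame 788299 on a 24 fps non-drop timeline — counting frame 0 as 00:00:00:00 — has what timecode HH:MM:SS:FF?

788299 ÷ 24 = 32845 full seconds, remainder 19 frames.
32845 s = 9 h 7 min 25 s.
Timecode: 09:07:25:19.

09:07:25:19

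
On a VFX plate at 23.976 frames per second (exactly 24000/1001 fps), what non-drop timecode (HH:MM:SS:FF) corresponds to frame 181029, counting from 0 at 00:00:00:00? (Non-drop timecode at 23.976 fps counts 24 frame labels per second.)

181029 ÷ 24 = 7542 full seconds, remainder 21 frames.
7542 s = 2 h 5 min 42 s.
Timecode: 02:05:42:21.

02:05:42:21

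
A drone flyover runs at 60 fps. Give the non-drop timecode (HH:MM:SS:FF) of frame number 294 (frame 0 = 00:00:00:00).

294 ÷ 60 = 4 full seconds, remainder 54 frames.
4 s = 0 h 0 min 4 s.
Timecode: 00:00:04:54.

00:00:04:54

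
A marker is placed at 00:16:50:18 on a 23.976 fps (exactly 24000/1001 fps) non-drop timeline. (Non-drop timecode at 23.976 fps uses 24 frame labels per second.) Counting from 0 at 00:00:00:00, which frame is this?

frame 24258

Total seconds to the label: (0 × 3600 + 16 × 60 + 50) = 1010.
Frame index = 1010 × 24 + 18 = 24258.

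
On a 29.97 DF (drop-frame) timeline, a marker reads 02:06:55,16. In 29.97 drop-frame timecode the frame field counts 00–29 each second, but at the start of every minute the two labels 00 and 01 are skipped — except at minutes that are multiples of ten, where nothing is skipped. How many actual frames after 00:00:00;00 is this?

228238

Complete 10-minute blocks: 12, each 17982 frames → 215784.
Remaining 6 whole minutes in the current block: 1800 + 5 × 1798 = 10790 frames.
Within the current minute: 55 × 30 + 16 − 2 = 1664 (labels ;00/;01 skipped at this minute). Total = 215784 + 10790 + 1664 = 228238.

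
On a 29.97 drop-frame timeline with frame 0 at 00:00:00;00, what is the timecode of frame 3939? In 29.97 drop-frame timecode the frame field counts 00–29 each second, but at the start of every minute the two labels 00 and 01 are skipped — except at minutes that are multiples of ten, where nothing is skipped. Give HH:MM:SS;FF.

Ten DF minutes hold 17982 frames, so frame 3939 lies in block 0 (frames 0–17981) with 3939 frames into that block.
The block's first minute is 1800 frames and the rest 1798 each; 3939 frames reaches minute 2, so 0 × 18 + 2 × 2 = 4 labels have been skipped so far.
Adding those back, label number 3939 + 4 = 3943 at 30 labels/s is 131 s + 13 f = 0 h 2 min 11 s frame 13, i.e. 00:02:11;13.

00:02:11;13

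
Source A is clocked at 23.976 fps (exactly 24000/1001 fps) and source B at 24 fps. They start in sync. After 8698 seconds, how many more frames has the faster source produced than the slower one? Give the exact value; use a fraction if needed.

208752/1001 frames

A emits 24000/1001 × 8698 = 208752000/1001 frames; B emits 24 × 8698 = 208752.
Difference = 208752/1001 frames (≈ 208.5435); B is ahead of A.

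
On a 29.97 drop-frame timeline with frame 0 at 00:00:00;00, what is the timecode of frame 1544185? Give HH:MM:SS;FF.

14:18:44;11

Each 10-minute DF block holds 10 × 60 × 30 − 9 × 2 = 17982 frames. 1544185 ÷ 17982 → 85 full blocks, remainder 15715.
Within the partial block the first minute is 1800 frames and each further minute 1798, so 8 further minute boundaries passed. Total skipped labels = 18 × 85 + 2 × 8 = 1546.
Non-drop label index = 1544185 + 1546 = 1545731; at 30 labels/s that is 14:18:44:11, i.e. DF 14:18:44;11.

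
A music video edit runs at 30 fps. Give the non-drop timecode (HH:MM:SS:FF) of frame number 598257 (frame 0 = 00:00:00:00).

598257 ÷ 30 = 19941 full seconds, remainder 27 frames.
19941 s = 5 h 32 min 21 s.
Timecode: 05:32:21:27.

05:32:21:27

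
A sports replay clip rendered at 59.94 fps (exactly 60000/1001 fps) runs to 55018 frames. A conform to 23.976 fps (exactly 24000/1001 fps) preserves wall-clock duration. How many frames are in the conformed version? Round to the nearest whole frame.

Frames at target rate = 55018 × (24000/1001) / (60000/1001) = 110036/5 ≈ 22007.200.
Nearest whole frame: 22007.

22007 frames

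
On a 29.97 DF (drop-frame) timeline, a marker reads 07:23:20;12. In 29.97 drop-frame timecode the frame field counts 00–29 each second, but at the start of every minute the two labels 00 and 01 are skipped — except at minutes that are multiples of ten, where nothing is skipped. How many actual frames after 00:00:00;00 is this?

797214

As if non-drop at 30 labels/s: (7 × 3600 + 23 × 60 + 20) × 30 + 12 = 798012.
Minute boundaries passed: 443; those not divisible by 10: 443 − 44 = 399; dropped labels = 2 × 399 = 798.
Actual frame index = 798012 − 798 = 797214.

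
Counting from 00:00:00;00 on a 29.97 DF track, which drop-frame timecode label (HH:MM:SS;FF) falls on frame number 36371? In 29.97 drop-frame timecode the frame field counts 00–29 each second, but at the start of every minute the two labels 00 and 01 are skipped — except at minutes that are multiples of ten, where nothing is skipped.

Ten DF minutes hold 17982 frames, so frame 36371 lies in block 2 (frames 35964–53945) with 407 frames into that block.
The block's first minute is 1800 frames and the rest 1798 each; 407 frames reaches minute 0, so 2 × 18 + 0 × 2 = 36 labels have been skipped so far.
Adding those back, label number 36371 + 36 = 36407 at 30 labels/s is 1213 s + 17 f = 0 h 20 min 13 s frame 17, i.e. 00:20:13;17.

00:20:13;17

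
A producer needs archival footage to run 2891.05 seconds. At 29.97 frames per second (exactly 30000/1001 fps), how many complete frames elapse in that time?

Frames = 2891.05 × 30000/1001 = 86731500/1001 ≈ 86644.8551.
Complete frames: 86644.

86644 frames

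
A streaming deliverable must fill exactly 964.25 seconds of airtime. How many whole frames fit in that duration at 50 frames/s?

Frames = 964.25 × 50 = 96425/2 ≈ 48212.5000.
Complete frames: 48212.

48212 frames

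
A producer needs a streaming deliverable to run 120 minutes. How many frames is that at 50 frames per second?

120 min = 7200 s.
Frames = 7200 × 50 = 360000.

360000 frames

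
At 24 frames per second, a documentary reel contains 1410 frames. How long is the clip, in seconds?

Running time = 1410 / (24) = 58.75 s.

58.75 seconds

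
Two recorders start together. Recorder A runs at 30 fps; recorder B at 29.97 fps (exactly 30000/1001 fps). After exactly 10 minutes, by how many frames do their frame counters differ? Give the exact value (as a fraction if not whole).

18000/1001 frames

10 min = 600 s.
A emits 30 × 600 = 18000 frames; B emits 30000/1001 × 600 = 18000000/1001.
Difference = 18000/1001 frames (≈ 17.9820); B is behind A.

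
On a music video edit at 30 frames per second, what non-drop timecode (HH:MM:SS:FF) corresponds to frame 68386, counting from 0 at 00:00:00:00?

00:37:59:16

68386 ÷ 30 = 2279 full seconds, remainder 16 frames.
2279 s = 0 h 37 min 59 s.
Timecode: 00:37:59:16.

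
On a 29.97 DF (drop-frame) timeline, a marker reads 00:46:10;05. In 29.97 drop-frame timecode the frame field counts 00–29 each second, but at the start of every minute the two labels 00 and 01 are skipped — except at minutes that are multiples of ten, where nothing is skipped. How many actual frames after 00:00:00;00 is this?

83021

As if non-drop at 30 labels/s: (0 × 3600 + 46 × 60 + 10) × 30 + 5 = 83105.
Minute boundaries passed: 46; those not divisible by 10: 46 − 4 = 42; dropped labels = 2 × 42 = 84.
Actual frame index = 83105 − 84 = 83021.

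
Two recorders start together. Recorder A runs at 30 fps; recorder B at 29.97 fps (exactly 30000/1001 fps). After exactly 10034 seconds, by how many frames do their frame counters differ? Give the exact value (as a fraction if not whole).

301020/1001 frames

A emits 30 × 10034 = 301020 frames; B emits 30000/1001 × 10034 = 301020000/1001.
Difference = 301020/1001 frames (≈ 300.7193); B is behind A.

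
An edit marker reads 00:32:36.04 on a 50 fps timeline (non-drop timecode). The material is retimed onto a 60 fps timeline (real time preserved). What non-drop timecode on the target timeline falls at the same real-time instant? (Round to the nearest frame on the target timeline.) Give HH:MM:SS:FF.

Source frame index: (0×3600 + 32×60 + 36) × 50 + 4 = 97804.
Real time: 97804 / (50) = 48902/25 s.
Target frame: (48902/25) × (60) = 586824/5 ≈ 117364.800 → 117365.
At 60 labels/s: frame 117365 → 00:32:36:05.

00:32:36:05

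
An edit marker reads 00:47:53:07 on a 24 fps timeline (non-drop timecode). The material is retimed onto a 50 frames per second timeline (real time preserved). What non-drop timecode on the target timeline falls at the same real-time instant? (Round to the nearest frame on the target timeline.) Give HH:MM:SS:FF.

00:47:53:15

Source frame index: (0×3600 + 47×60 + 53) × 24 + 7 = 68959.
Real time: 68959 / (24) = 68959/24 s.
Target frame: (68959/24) × (50) = 1723975/12 ≈ 143664.583 → 143665.
At 50 labels/s: frame 143665 → 00:47:53:15.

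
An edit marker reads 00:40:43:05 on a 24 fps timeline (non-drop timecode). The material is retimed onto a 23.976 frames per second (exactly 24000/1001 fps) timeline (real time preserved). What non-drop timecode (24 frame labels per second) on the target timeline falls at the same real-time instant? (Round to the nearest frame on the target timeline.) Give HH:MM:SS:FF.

00:40:40:18

Source frame index: (0×3600 + 40×60 + 43) × 24 + 5 = 58637.
Real time: 58637 / (24) = 58637/24 s.
Target frame: (58637/24) × (24000/1001) = 58637000/1001 ≈ 58578.422 → 58578.
At 24 labels/s: frame 58578 → 00:40:40:18.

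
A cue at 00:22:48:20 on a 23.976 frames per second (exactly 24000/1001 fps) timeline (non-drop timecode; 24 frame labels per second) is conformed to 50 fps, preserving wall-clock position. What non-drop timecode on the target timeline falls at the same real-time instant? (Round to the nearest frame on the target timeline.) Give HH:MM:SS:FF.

Source frame index: (0×3600 + 22×60 + 48) × 24 + 20 = 32852.
Real time: 32852 / (24000/1001) = 8221213/6000 s.
Target frame: (8221213/6000) × (50) = 8221213/120 ≈ 68510.108 → 68510.
At 50 labels/s: frame 68510 → 00:22:50:10.

00:22:50:10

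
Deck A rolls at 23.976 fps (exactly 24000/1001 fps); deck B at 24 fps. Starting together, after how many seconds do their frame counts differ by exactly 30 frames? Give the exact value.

The gap grows by |24 − 24000/1001| = 24/1001 frames per second.
Time for a 30-frame gap: 30 ÷ (24/1001) = 1251.25 s.

1251.25 seconds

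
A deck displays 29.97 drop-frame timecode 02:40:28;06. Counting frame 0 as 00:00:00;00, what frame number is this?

As if non-drop at 30 labels/s: (2 × 3600 + 40 × 60 + 28) × 30 + 6 = 288846.
Minute boundaries passed: 160; those not divisible by 10: 160 − 16 = 144; dropped labels = 2 × 144 = 288.
Actual frame index = 288846 − 288 = 288558.

288558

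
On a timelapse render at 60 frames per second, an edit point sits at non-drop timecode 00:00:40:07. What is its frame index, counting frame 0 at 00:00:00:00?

Total seconds to the label: (0 × 3600 + 0 × 60 + 40) = 40.
Frame index = 40 × 60 + 7 = 2407.

2407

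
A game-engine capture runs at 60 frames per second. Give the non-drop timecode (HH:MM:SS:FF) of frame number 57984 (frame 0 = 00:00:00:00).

57984 ÷ 60 = 966 full seconds, remainder 24 frames.
966 s = 0 h 16 min 6 s.
Timecode: 00:16:06:24.

00:16:06:24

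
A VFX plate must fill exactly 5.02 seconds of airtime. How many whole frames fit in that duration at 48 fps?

Frames = 5.02 × 48 = 6024/25 ≈ 240.9600.
Complete frames: 240.

240 frames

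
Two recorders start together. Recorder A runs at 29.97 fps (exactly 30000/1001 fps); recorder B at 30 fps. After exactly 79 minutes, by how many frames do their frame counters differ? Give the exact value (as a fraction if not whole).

142200/1001 frames

79 min = 4740 s.
A emits 30000/1001 × 4740 = 142200000/1001 frames; B emits 30 × 4740 = 142200.
Difference = 142200/1001 frames (≈ 142.0579); B is ahead of A.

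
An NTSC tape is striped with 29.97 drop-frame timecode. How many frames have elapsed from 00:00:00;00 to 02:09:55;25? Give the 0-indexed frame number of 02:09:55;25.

233641

As if non-drop at 30 labels/s: (2 × 3600 + 9 × 60 + 55) × 30 + 25 = 233875.
Minute boundaries passed: 129; those not divisible by 10: 129 − 12 = 117; dropped labels = 2 × 117 = 234.
Actual frame index = 233875 − 234 = 233641.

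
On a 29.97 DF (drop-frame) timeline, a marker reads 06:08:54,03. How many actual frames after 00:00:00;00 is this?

Complete 10-minute blocks: 36, each 17982 frames → 647352.
Remaining 8 whole minutes in the current block: 1800 + 7 × 1798 = 14386 frames.
Within the current minute: 54 × 30 + 3 − 2 = 1621 (labels ;00/;01 skipped at this minute). Total = 647352 + 14386 + 1621 = 663359.

663359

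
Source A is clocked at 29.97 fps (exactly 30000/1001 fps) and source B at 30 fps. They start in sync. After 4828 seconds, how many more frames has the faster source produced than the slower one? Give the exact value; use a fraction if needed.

144840/1001 frames

A emits 30000/1001 × 4828 = 144840000/1001 frames; B emits 30 × 4828 = 144840.
Difference = 144840/1001 frames (≈ 144.6953); B is ahead of A.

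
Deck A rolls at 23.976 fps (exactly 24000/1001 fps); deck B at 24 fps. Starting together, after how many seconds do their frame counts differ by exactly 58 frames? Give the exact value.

29029/12 seconds

The gap grows by |24 − 24000/1001| = 24/1001 frames per second.
Time for a 58-frame gap: 58 ÷ (24/1001) = 29029/12 s.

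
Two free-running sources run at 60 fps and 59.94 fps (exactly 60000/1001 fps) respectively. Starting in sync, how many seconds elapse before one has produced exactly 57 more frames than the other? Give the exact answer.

The gap grows by |60000/1001 − 60| = 60/1001 frames per second.
Time for a 57-frame gap: 57 ÷ (60/1001) = 950.95 s.

950.95 seconds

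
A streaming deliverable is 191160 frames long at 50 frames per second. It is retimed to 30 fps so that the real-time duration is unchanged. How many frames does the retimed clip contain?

114696 frames

Target frames = source frames × (target rate / source rate) = 191160 × (30)/(50) = 191160 × 3/5 = 114696.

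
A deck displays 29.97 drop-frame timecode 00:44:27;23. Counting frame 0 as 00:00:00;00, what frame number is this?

As if non-drop at 30 labels/s: (0 × 3600 + 44 × 60 + 27) × 30 + 23 = 80033.
Minute boundaries passed: 44; those not divisible by 10: 44 − 4 = 40; dropped labels = 2 × 40 = 80.
Actual frame index = 80033 − 80 = 79953.

79953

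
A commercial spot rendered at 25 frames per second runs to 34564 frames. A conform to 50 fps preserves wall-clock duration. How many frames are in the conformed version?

Target frames = source frames × (target rate / source rate) = 34564 × (50)/(25) = 34564 × 2 = 69128.

69128 frames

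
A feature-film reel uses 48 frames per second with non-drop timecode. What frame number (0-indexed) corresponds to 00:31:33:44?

frame 90908

Total seconds to the label: (0 × 3600 + 31 × 60 + 33) = 1893.
Frame index = 1893 × 48 + 44 = 90908.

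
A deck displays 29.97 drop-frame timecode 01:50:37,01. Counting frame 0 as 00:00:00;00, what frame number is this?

198913

As if non-drop at 30 labels/s: (1 × 3600 + 50 × 60 + 37) × 30 + 1 = 199111.
Minute boundaries passed: 110; those not divisible by 10: 110 − 11 = 99; dropped labels = 2 × 99 = 198.
Actual frame index = 199111 − 198 = 198913.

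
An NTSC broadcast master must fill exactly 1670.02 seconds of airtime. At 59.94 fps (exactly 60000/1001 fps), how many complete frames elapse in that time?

100101 frames

Frames = 1670.02 × 60000/1001 = 9109200/91 ≈ 100101.0989.
Complete frames: 100101.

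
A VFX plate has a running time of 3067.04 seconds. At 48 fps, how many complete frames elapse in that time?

147217 frames

Frames = 3067.04 × 48 = 3680448/25 ≈ 147217.9200.
Complete frames: 147217.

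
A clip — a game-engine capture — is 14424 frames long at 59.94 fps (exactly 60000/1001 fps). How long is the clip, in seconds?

Running time = 14424 / (60000/1001) = 240.6404 s.

240.6404 seconds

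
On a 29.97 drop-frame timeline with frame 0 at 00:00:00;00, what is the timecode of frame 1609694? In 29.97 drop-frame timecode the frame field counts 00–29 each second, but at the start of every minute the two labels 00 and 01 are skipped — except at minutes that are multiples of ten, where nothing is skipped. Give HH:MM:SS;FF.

14:55:10;06

Each 10-minute DF block holds 10 × 60 × 30 − 9 × 2 = 17982 frames. 1609694 ÷ 17982 → 89 full blocks, remainder 9296.
Within the partial block the first minute is 1800 frames and each further minute 1798, so 5 further minute boundaries passed. Total skipped labels = 18 × 89 + 2 × 5 = 1612.
Non-drop label index = 1609694 + 1612 = 1611306; at 30 labels/s that is 14:55:10:06, i.e. DF 14:55:10;06.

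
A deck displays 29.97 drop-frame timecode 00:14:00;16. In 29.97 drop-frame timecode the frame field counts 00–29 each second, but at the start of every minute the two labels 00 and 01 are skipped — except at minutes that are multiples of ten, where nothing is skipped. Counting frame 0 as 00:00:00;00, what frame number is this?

As if non-drop at 30 labels/s: (0 × 3600 + 14 × 60 + 0) × 30 + 16 = 25216.
Minute boundaries passed: 14; those not divisible by 10: 14 − 1 = 13; dropped labels = 2 × 13 = 26.
Actual frame index = 25216 − 26 = 25190.

25190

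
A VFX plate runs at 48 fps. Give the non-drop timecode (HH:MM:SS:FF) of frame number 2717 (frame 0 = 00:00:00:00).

2717 ÷ 48 = 56 full seconds, remainder 29 frames.
56 s = 0 h 0 min 56 s.
Timecode: 00:00:56:29.

00:00:56:29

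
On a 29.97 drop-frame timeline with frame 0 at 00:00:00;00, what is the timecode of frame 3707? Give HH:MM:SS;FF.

00:02:03;21

Each 10-minute DF block holds 10 × 60 × 30 − 9 × 2 = 17982 frames. 3707 ÷ 17982 → 0 full blocks, remainder 3707.
Within the partial block the first minute is 1800 frames and each further minute 1798, so 2 further minute boundaries passed. Total skipped labels = 18 × 0 + 2 × 2 = 4.
Non-drop label index = 3707 + 4 = 3711; at 30 labels/s that is 00:02:03:21, i.e. DF 00:02:03;21.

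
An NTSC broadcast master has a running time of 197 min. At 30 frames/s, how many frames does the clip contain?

354600 frames

197 min = 11820 s.
Frames = 11820 × 30 = 354600.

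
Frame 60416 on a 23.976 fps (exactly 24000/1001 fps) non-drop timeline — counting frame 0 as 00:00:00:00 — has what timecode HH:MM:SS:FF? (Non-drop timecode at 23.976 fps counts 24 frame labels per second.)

00:41:57:08

60416 ÷ 24 = 2517 full seconds, remainder 8 frames.
2517 s = 0 h 41 min 57 s.
Timecode: 00:41:57:08.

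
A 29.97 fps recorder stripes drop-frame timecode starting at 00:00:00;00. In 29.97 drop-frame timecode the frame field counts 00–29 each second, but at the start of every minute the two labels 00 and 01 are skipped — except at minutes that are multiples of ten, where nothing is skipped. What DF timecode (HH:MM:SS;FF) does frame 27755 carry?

Ten DF minutes hold 17982 frames, so frame 27755 lies in block 1 (frames 17982–35963) with 9773 frames into that block.
The block's first minute is 1800 frames and the rest 1798 each; 9773 frames reaches minute 5, so 1 × 18 + 5 × 2 = 28 labels have been skipped so far.
Adding those back, label number 27755 + 28 = 27783 at 30 labels/s is 926 s + 3 f = 0 h 15 min 26 s frame 3, i.e. 00:15:26;03.

00:15:26;03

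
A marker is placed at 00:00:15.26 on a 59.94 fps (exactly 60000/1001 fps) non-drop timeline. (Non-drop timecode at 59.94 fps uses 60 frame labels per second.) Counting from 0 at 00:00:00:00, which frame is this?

Total seconds to the label: (0 × 3600 + 0 × 60 + 15) = 15.
Frame index = 15 × 60 + 26 = 926.

frame 926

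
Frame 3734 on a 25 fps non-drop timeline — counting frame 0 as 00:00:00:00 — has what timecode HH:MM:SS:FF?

00:02:29:09

3734 ÷ 25 = 149 full seconds, remainder 9 frames.
149 s = 0 h 2 min 29 s.
Timecode: 00:02:29:09.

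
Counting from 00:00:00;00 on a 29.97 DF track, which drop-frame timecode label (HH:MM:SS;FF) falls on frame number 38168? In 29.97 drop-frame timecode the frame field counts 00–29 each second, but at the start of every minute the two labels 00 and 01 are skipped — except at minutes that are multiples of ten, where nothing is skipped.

00:21:13;16

Ten DF minutes hold 17982 frames, so frame 38168 lies in block 2 (frames 35964–53945) with 2204 frames into that block.
The block's first minute is 1800 frames and the rest 1798 each; 2204 frames reaches minute 1, so 2 × 18 + 1 × 2 = 38 labels have been skipped so far.
Adding those back, label number 38168 + 38 = 38206 at 30 labels/s is 1273 s + 16 f = 0 h 21 min 13 s frame 16, i.e. 00:21:13;16.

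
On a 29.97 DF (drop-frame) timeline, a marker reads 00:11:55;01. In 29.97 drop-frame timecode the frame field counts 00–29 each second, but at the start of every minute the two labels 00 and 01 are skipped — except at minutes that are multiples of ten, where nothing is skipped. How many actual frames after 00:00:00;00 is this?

21431

Complete 10-minute blocks: 1, each 17982 frames → 17982.
Remaining 1 whole minute in the current block: 1800 + 0 × 1798 = 1800 frames.
Within the current minute: 55 × 30 + 1 − 2 = 1649 (labels ;00/;01 skipped at this minute). Total = 17982 + 1800 + 1649 = 21431.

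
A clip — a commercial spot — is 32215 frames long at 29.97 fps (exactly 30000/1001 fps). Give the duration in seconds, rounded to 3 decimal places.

1074.907 seconds

Running time = 32215 × 1001/30000 = 6449443/6000 s ≈ 1074.907 s.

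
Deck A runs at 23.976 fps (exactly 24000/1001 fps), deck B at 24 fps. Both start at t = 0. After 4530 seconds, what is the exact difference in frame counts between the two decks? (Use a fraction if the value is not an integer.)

A emits 24000/1001 × 4530 = 108720000/1001 frames; B emits 24 × 4530 = 108720.
Difference = 108720/1001 frames (≈ 108.6114); B is ahead of A.

108720/1001 frames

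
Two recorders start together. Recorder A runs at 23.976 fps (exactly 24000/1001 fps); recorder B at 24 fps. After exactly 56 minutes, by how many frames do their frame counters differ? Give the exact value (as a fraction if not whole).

56 min = 3360 s.
A emits 24000/1001 × 3360 = 11520000/143 frames; B emits 24 × 3360 = 80640.
Difference = 11520/143 frames (≈ 80.5594); B is ahead of A.

11520/143 frames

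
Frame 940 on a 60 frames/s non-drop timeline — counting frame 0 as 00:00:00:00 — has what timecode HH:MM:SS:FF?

940 ÷ 60 = 15 full seconds, remainder 40 frames.
15 s = 0 h 0 min 15 s.
Timecode: 00:00:15:40.

00:00:15:40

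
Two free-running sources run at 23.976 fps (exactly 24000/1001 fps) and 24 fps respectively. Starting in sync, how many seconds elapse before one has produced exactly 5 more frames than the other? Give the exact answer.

5005/24 seconds

The gap grows by |24 − 24000/1001| = 24/1001 frames per second.
Time for a 5-frame gap: 5 ÷ (24/1001) = 5005/24 s.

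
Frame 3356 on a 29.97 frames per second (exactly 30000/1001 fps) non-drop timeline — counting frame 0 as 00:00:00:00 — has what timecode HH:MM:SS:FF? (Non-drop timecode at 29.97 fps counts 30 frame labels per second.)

3356 ÷ 30 = 111 full seconds, remainder 26 frames.
111 s = 0 h 1 min 51 s.
Timecode: 00:01:51:26.

00:01:51:26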